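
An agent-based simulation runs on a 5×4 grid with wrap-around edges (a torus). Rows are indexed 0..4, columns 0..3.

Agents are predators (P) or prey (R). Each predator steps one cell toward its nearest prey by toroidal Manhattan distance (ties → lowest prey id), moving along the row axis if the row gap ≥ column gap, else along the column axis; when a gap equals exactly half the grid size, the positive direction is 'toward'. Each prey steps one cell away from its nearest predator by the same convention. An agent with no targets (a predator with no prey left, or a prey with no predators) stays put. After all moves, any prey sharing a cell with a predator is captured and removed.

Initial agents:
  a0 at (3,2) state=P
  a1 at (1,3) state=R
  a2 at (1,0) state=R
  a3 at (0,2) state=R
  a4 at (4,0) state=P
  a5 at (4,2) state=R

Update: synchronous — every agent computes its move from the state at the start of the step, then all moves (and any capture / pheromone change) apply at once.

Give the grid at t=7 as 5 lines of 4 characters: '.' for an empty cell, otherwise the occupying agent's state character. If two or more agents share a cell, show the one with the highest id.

t=1: a0@(4,2):P a1@(0,3):R a2@(2,0):R a3@(1,2):R a4@(0,0):P a5@(0,2):R
t=2: a0@(0,2):P a2@(3,0):R a3@(2,2):R a4@(0,3):P a5@(1,2):R
t=3: a0@(1,2):P a2@(2,0):R a3@(3,2):R a4@(1,3):P a5@(2,2):R
t=4: a0@(2,2):P a2@(3,0):R a3@(4,2):R a4@(2,3):P a5@(3,2):R
t=5: a0@(3,2):P a2@(4,0):R a3@(0,2):R a4@(3,3):P a5@(4,2):R
t=6: a0@(4,2):P a2@(0,0):R a3@(1,2):R a4@(4,3):P a5@(0,2):R
t=7: a0@(0,2):P a2@(1,0):R a3@(2,2):R a4@(0,3):P a5@(1,2):R

..PP
R.R.
..R.
....
....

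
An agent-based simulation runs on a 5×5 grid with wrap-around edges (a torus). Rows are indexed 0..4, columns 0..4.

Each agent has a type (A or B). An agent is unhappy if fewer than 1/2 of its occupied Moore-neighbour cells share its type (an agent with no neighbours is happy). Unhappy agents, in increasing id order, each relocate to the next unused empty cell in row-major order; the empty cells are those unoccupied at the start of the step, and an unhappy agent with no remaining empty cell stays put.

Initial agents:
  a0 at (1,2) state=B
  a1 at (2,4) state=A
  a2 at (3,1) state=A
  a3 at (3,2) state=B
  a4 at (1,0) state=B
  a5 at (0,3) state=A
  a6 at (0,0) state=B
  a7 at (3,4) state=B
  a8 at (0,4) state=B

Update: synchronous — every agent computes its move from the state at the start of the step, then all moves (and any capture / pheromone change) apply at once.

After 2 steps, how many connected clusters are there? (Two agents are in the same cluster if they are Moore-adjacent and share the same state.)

t=1: a0@(0,1):B a1@(0,2):A a2@(1,1):A a3@(1,3):B a4@(1,0):B a5@(1,4):A a6@(0,0):B a7@(2,0):B a8@(0,4):B
t=2: a0@(0,1):B a1@(0,3):A a2@(1,2):A a3@(2,1):B a4@(1,0):B a5@(2,2):A a6@(0,0):B a7@(2,3):B a8@(0,4):B

3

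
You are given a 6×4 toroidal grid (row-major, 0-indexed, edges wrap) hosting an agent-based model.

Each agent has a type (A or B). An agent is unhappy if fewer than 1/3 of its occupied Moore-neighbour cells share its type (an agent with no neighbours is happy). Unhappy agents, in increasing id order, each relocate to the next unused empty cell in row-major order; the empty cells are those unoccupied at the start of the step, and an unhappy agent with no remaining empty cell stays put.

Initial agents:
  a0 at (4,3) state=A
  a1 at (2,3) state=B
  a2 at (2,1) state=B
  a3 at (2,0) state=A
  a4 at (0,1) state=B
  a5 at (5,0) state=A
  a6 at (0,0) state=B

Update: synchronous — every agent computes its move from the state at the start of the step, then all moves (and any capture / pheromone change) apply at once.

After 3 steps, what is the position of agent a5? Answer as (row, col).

(1, 3)

t=1: a0@(4,3):A a1@(0,2):B a2@(0,3):B a3@(1,0):A a4@(0,1):B a5@(5,0):A a6@(0,0):B
t=2: a0@(4,3):A a1@(0,2):B a2@(0,3):B a3@(1,1):A a4@(0,1):B a5@(1,2):A a6@(0,0):B
t=3: a0@(4,3):A a1@(0,2):B a2@(0,3):B a3@(1,0):A a4@(0,1):B a5@(1,3):A a6@(0,0):B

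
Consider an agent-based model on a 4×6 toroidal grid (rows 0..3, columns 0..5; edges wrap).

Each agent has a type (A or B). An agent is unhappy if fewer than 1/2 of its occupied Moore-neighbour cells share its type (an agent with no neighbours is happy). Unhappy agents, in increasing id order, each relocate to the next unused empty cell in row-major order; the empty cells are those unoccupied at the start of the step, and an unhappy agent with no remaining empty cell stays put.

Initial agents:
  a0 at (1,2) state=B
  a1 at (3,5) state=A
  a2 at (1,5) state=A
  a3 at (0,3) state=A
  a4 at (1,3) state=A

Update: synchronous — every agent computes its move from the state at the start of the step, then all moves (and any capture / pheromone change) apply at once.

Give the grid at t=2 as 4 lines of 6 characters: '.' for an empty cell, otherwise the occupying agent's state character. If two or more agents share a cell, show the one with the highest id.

t=1: a0@(0,0):B a1@(3,5):A a2@(1,5):A a3@(0,3):A a4@(1,3):A
t=2: a0@(0,1):B a1@(0,2):A a2@(0,4):A a3@(0,3):A a4@(1,3):A

.BAAA.
...A..
......
......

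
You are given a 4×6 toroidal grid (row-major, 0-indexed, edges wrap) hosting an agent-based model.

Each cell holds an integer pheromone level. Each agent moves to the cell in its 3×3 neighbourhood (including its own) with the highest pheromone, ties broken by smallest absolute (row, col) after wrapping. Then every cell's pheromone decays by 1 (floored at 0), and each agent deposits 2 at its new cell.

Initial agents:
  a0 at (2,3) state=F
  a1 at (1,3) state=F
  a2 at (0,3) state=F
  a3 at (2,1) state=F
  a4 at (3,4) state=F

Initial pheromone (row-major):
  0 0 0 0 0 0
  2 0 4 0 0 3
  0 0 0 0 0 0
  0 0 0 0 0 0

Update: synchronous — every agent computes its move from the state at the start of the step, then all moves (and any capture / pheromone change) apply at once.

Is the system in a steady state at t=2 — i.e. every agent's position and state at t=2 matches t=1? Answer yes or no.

no

t=1: a0@(1,2) a1@(1,2) a2@(1,2) a3@(1,2) a4@(0,3) | pheromone: 0 0 0 2 0 0 / 1 0 11 0 0 2 / 0 0 0 0 0 0 / 0 0 0 0 0 0
t=2: a0@(1,2) a1@(1,2) a2@(1,2) a3@(1,2) a4@(1,2) | pheromone: 0 0 0 1 0 0 / 0 0 20 0 0 1 / 0 0 0 0 0 0 / 0 0 0 0 0 0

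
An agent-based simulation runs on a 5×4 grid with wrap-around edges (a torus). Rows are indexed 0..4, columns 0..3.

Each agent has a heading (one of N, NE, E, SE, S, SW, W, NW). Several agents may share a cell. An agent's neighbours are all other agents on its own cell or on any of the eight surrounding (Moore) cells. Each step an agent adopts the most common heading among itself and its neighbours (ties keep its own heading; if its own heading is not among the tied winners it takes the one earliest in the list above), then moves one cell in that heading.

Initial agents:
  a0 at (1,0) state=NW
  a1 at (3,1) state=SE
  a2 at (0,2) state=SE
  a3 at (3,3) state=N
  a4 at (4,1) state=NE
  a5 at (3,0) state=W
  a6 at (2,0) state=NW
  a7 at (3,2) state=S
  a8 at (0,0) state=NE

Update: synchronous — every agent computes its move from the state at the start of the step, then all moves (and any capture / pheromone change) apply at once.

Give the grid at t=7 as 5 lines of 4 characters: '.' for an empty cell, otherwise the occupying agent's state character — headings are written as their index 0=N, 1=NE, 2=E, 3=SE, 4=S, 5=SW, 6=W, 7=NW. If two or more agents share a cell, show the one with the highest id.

.7..
..7.
1...
1..1
...1

t=1: a0@(0,3):NW a1@(4,2):SE a2@(1,3):SE a3@(2,3):N a4@(3,2):NE a5@(3,3):W a6@(1,3):NW a7@(4,2):S a8@(4,1):NE
t=2: a0@(4,2):NW a1@(3,3):NE a2@(0,2):NW a3@(1,3):N a4@(2,3):NE a5@(3,2):W a6@(0,2):NW a7@(3,3):NE a8@(3,2):NE
t=3: a0@(3,1):NW a1@(2,0):NE a2@(4,1):NW a3@(0,2):NW a4@(1,0):NE a5@(2,3):NE a6@(4,1):NW a7@(2,0):NE a8@(2,3):NE
t=4: a0@(2,0):NW a1@(1,1):NE a2@(3,0):NW a3@(4,1):NW a4@(0,1):NE a5@(1,0):NE a6@(3,0):NW a7@(1,1):NE a8@(1,0):NE
t=5: a0@(1,1):NE a1@(0,2):NE a2@(2,3):NW a3@(3,0):NW a4@(4,2):NE a5@(0,1):NE a6@(2,3):NW a7@(0,2):NE a8@(0,1):NE
t=6: a0@(0,2):NE a1@(4,3):NE a2@(1,2):NW a3@(2,3):NW a4@(3,3):NE a5@(4,2):NE a6@(1,2):NW a7@(4,3):NE a8@(4,2):NE
t=7: a0@(4,3):NE a1@(3,0):NE a2@(0,1):NW a3@(1,2):NW a4@(2,0):NE a5@(3,3):NE a6@(0,1):NW a7@(3,0):NE a8@(3,3):NE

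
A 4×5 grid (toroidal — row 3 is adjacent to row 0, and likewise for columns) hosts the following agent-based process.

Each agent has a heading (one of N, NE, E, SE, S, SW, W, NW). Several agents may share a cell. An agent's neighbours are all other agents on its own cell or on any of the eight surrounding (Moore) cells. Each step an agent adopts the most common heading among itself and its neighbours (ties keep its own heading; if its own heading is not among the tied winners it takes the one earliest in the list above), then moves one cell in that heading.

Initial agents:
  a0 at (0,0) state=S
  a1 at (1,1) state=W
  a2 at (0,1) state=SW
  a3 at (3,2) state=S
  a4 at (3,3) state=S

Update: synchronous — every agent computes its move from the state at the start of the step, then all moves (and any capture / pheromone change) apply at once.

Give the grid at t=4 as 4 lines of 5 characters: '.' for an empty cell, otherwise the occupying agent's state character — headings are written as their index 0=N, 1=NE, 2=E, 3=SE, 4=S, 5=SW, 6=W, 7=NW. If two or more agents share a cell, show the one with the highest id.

44...
.....
.....
..44.

t=1: a0@(1,0):S a1@(1,0):W a2@(1,1):S a3@(0,2):S a4@(0,3):S
t=2: a0@(2,0):S a1@(2,0):S a2@(2,1):S a3@(1,2):S a4@(1,3):S
t=3: a0@(3,0):S a1@(3,0):S a2@(3,1):S a3@(2,2):S a4@(2,3):S
t=4: a0@(0,0):S a1@(0,0):S a2@(0,1):S a3@(3,2):S a4@(3,3):S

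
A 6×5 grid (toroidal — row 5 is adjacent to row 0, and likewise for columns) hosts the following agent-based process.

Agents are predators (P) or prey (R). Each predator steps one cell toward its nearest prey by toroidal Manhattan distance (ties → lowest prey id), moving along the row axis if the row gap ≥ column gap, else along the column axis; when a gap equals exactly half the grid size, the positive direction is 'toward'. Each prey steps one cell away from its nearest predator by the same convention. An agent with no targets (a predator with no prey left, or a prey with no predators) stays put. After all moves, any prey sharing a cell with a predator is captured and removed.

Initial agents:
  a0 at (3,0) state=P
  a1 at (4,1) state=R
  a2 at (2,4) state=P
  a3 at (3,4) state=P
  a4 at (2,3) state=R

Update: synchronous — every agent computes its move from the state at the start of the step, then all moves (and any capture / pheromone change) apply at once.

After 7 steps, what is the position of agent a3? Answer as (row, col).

t=1: a0@(4,0):P a1@(5,1):R a2@(2,3):P a3@(2,4):P a4@(2,2):R
t=2: a0@(5,0):P a1@(0,1):R a2@(2,2):P a3@(2,3):P a4@(2,1):R
t=3: a0@(0,0):P a1@(1,1):R a2@(2,1):P a3@(2,2):P a4@(2,0):R
t=4: a0@(1,0):P a1@(0,1):R a2@(1,1):P a3@(1,2):P a4@(2,4):R
t=5: a0@(0,0):P a1@(5,1):R a2@(0,1):P a3@(0,2):P a4@(3,4):R
t=6: a0@(5,0):P a1@(4,1):R a2@(5,1):P a3@(5,2):P a4@(2,4):R
t=7: a0@(4,0):P a1@(3,1):R a2@(4,1):P a3@(4,2):P a4@(1,4):R

(4, 2)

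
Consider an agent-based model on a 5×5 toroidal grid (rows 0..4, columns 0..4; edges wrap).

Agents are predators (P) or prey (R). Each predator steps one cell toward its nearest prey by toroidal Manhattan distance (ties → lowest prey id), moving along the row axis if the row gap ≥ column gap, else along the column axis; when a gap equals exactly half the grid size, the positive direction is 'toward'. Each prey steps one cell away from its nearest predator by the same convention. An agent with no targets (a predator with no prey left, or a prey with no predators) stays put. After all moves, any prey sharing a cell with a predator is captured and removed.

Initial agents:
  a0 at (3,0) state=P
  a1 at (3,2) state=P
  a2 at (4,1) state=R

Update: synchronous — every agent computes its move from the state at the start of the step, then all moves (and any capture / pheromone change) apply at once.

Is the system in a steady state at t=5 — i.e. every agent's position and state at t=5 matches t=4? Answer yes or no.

no

t=1: a0@(4,0):P a1@(4,2):P a2@(0,1):R
t=2: a0@(0,0):P a1@(0,2):P a2@(1,1):R
t=3: a0@(1,0):P a1@(1,2):P a2@(2,1):R
t=4: a0@(2,0):P a1@(2,2):P a2@(3,1):R
t=5: a0@(3,0):P a1@(3,2):P a2@(4,1):R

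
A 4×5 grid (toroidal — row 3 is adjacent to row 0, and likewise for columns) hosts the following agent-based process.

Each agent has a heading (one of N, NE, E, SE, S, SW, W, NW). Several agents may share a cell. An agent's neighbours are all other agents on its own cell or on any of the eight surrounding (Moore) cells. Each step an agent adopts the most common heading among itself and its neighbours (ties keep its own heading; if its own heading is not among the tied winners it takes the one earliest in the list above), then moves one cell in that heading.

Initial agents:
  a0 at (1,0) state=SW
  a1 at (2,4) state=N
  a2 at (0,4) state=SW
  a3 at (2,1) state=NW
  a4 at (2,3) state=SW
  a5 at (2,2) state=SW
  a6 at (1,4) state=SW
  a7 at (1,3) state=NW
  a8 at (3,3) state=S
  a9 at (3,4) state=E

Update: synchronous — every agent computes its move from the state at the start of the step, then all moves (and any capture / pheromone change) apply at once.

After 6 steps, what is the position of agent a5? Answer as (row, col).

(0, 1)

t=1: a0@(2,4):SW a1@(3,3):SW a2@(1,3):SW a3@(3,0):SW a4@(3,2):SW a5@(3,1):SW a6@(2,3):SW a7@(2,2):SW a8@(0,2):SW a9@(0,3):SW
t=2: a0@(3,3):SW a1@(0,2):SW a2@(2,2):SW a3@(0,4):SW a4@(0,1):SW a5@(0,0):SW a6@(3,2):SW a7@(3,1):SW a8@(1,1):SW a9@(1,2):SW
t=3: a0@(0,2):SW a1@(1,1):SW a2@(3,1):SW a3@(1,3):SW a4@(1,0):SW a5@(1,4):SW a6@(0,1):SW a7@(0,0):SW a8@(2,0):SW a9@(2,1):SW
t=4: a0@(1,1):SW a1@(2,0):SW a2@(0,0):SW a3@(2,2):SW a4@(2,4):SW a5@(2,3):SW a6@(1,0):SW a7@(1,4):SW a8@(3,4):SW a9@(3,0):SW
t=5: a0@(2,0):SW a1@(3,4):SW a2@(1,4):SW a3@(3,1):SW a4@(3,3):SW a5@(3,2):SW a6@(2,4):SW a7@(2,3):SW a8@(0,3):SW a9@(0,4):SW
t=6: a0@(3,4):SW a1@(0,3):SW a2@(2,3):SW a3@(0,0):SW a4@(0,2):SW a5@(0,1):SW a6@(3,3):SW a7@(3,2):SW a8@(1,2):SW a9@(1,3):SW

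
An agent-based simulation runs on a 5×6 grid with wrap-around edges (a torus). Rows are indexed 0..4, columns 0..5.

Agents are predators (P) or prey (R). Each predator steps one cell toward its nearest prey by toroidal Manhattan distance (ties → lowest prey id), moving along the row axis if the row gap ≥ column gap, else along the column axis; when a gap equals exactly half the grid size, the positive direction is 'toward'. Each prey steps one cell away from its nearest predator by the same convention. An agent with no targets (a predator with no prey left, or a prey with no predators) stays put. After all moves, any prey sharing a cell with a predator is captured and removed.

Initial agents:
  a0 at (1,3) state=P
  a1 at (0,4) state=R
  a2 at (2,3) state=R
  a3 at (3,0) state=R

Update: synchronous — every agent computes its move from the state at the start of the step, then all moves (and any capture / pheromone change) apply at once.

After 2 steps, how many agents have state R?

t=1: a0@(2,3):P a1@(4,4):R a2@(3,3):R a3@(3,5):R
t=2: a0@(3,3):P a1@(0,4):R a2@(4,3):R a3@(3,0):R

3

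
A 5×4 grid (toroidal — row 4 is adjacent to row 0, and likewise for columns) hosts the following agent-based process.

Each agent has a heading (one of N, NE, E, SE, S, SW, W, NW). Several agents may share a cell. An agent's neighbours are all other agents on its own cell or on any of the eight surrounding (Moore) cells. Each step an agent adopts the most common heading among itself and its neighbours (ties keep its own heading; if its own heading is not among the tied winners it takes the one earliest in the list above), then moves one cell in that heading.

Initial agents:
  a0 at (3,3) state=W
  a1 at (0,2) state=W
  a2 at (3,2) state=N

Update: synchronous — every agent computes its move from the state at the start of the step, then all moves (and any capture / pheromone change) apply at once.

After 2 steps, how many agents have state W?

2

t=1: a0@(3,2):W a1@(0,1):W a2@(2,2):N
t=2: a0@(3,1):W a1@(0,0):W a2@(1,2):N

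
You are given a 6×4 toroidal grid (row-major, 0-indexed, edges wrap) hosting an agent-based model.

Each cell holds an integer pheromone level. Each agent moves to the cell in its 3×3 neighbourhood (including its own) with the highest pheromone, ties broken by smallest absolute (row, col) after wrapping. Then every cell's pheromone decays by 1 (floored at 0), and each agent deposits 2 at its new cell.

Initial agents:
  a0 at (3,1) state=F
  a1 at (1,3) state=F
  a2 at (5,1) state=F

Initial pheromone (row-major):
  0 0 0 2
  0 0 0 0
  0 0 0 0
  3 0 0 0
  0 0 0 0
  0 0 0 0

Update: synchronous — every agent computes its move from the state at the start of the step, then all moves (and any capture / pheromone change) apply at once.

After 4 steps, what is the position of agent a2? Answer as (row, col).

t=1: a0@(3,0) a1@(0,3) a2@(0,0) | pheromone: 2 0 0 3 / 0 0 0 0 / 0 0 0 0 / 4 0 0 0 / 0 0 0 0 / 0 0 0 0
t=2: a0@(3,0) a1@(0,3) a2@(0,3) | pheromone: 1 0 0 6 / 0 0 0 0 / 0 0 0 0 / 5 0 0 0 / 0 0 0 0 / 0 0 0 0
t=3: a0@(3,0) a1@(0,3) a2@(0,3) | pheromone: 0 0 0 9 / 0 0 0 0 / 0 0 0 0 / 6 0 0 0 / 0 0 0 0 / 0 0 0 0
t=4: a0@(3,0) a1@(0,3) a2@(0,3) | pheromone: 0 0 0 12 / 0 0 0 0 / 0 0 0 0 / 7 0 0 0 / 0 0 0 0 / 0 0 0 0

(0, 3)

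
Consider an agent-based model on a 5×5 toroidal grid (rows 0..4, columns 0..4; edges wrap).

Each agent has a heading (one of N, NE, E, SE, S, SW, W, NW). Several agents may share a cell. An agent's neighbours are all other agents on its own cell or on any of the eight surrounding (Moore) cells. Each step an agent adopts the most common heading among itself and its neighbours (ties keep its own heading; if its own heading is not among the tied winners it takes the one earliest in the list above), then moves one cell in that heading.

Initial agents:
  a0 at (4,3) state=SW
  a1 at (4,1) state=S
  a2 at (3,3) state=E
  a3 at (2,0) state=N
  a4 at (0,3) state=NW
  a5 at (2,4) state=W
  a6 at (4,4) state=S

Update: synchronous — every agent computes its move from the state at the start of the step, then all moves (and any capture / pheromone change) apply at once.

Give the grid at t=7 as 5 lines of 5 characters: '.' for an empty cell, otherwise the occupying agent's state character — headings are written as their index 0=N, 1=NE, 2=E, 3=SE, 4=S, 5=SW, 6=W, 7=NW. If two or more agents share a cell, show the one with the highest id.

.....
44..4
44...
.....
.....

t=1: a0@(0,2):SW a1@(0,1):S a2@(3,4):E a3@(1,0):N a4@(4,2):NW a5@(2,3):W a6@(0,4):S
t=2: a0@(1,1):SW a1@(1,1):S a2@(3,0):E a3@(2,0):S a4@(3,1):NW a5@(2,2):W a6@(1,4):S
t=3: a0@(2,1):S a1@(2,1):S a2@(3,1):E a3@(3,0):S a4@(2,0):NW a5@(2,1):W a6@(2,4):S
t=4: a0@(3,1):S a1@(3,1):S a2@(4,1):S a3@(4,0):S a4@(3,0):S a5@(3,1):S a6@(3,4):S
t=5: a0@(4,1):S a1@(4,1):S a2@(0,1):S a3@(0,0):S a4@(4,0):S a5@(4,1):S a6@(4,4):S
t=6: a0@(0,1):S a1@(0,1):S a2@(1,1):S a3@(1,0):S a4@(0,0):S a5@(0,1):S a6@(0,4):S
t=7: a0@(1,1):S a1@(1,1):S a2@(2,1):S a3@(2,0):S a4@(1,0):S a5@(1,1):S a6@(1,4):S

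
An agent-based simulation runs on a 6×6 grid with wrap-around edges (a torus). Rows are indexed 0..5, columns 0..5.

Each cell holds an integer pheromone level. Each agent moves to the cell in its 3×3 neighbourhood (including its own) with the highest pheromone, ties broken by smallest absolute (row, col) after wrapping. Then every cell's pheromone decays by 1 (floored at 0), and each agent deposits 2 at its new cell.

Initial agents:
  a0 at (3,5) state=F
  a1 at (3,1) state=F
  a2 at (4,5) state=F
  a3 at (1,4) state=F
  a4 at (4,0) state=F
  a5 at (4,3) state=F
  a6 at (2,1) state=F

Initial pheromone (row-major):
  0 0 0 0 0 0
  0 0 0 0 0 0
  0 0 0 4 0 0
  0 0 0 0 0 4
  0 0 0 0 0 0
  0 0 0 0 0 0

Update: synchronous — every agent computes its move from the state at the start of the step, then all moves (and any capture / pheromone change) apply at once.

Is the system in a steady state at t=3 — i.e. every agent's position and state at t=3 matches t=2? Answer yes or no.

t=1: a0@(3,5) a1@(2,0) a2@(3,5) a3@(2,3) a4@(3,5) a5@(3,2) a6@(1,0) | pheromone: 0 0 0 0 0 0 / 2 0 0 0 0 0 / 2 0 0 5 0 0 / 0 0 2 0 0 9 / 0 0 0 0 0 0 / 0 0 0 0 0 0
t=2: a0@(3,5) a1@(3,5) a2@(3,5) a3@(2,3) a4@(3,5) a5@(2,3) a6@(1,0) | pheromone: 0 0 0 0 0 0 / 3 0 0 0 0 0 / 1 0 0 8 0 0 / 0 0 1 0 0 16 / 0 0 0 0 0 0 / 0 0 0 0 0 0
t=3: a0@(3,5) a1@(3,5) a2@(3,5) a3@(2,3) a4@(3,5) a5@(2,3) a6@(1,0) | pheromone: 0 0 0 0 0 0 / 4 0 0 0 0 0 / 0 0 0 11 0 0 / 0 0 0 0 0 23 / 0 0 0 0 0 0 / 0 0 0 0 0 0

yes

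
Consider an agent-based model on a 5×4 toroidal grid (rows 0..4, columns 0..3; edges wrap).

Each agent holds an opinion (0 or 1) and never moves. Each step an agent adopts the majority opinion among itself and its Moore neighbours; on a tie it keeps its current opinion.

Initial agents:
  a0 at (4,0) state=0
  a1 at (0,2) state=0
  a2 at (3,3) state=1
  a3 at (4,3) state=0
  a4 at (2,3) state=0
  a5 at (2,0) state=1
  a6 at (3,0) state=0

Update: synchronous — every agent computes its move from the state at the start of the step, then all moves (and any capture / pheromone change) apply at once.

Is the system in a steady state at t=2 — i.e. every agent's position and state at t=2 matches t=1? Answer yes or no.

t=1: a0@(4,0):0 a1@(0,2):0 a2@(3,3):0 a3@(4,3):0 a4@(2,3):0 a5@(2,0):1 a6@(3,0):0
t=2: a0@(4,0):0 a1@(0,2):0 a2@(3,3):0 a3@(4,3):0 a4@(2,3):0 a5@(2,0):0 a6@(3,0):0

no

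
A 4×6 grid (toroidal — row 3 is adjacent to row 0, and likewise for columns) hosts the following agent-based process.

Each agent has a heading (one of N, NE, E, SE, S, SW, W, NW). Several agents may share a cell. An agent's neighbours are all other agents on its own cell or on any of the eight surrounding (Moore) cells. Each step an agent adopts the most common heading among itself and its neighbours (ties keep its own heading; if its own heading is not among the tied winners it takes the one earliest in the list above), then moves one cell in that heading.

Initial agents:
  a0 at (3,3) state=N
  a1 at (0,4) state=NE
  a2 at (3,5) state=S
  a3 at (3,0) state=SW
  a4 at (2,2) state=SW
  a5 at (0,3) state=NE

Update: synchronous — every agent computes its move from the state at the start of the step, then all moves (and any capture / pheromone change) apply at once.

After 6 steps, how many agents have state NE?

6

t=1: a0@(2,4):NE a1@(3,5):NE a2@(0,5):S a3@(0,5):SW a4@(3,1):SW a5@(3,4):NE
t=2: a0@(1,5):NE a1@(2,0):NE a2@(3,0):NE a3@(3,0):NE a4@(0,0):SW a5@(2,5):NE
t=3: a0@(0,0):NE a1@(1,1):NE a2@(2,1):NE a3@(2,1):NE a4@(3,1):NE a5@(1,0):NE
t=4: a0@(3,1):NE a1@(0,2):NE a2@(1,2):NE a3@(1,2):NE a4@(2,2):NE a5@(0,1):NE
t=5: a0@(2,2):NE a1@(3,3):NE a2@(0,3):NE a3@(0,3):NE a4@(1,3):NE a5@(3,2):NE
t=6: a0@(1,3):NE a1@(2,4):NE a2@(3,4):NE a3@(3,4):NE a4@(0,4):NE a5@(2,3):NE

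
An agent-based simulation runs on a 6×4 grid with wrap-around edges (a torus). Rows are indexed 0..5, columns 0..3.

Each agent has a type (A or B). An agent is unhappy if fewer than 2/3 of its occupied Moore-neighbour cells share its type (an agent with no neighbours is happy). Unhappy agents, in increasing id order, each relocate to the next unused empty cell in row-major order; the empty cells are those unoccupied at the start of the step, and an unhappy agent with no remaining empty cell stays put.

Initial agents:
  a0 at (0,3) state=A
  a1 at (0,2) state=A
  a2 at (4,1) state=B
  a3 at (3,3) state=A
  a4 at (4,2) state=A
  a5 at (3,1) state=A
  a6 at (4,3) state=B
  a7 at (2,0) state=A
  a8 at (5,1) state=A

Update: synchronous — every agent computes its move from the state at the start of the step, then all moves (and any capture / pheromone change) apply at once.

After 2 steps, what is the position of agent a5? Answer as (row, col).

t=1: a0@(0,3):A a1@(0,2):A a2@(0,0):B a3@(3,3):A a4@(0,1):A a5@(3,1):A a6@(1,0):B a7@(2,0):A a8@(5,1):A
t=2: a0@(1,1):A a1@(0,2):A a2@(1,2):B a3@(3,3):A a4@(1,3):A a5@(3,1):A a6@(2,1):B a7@(2,0):A a8@(5,1):A

(3, 1)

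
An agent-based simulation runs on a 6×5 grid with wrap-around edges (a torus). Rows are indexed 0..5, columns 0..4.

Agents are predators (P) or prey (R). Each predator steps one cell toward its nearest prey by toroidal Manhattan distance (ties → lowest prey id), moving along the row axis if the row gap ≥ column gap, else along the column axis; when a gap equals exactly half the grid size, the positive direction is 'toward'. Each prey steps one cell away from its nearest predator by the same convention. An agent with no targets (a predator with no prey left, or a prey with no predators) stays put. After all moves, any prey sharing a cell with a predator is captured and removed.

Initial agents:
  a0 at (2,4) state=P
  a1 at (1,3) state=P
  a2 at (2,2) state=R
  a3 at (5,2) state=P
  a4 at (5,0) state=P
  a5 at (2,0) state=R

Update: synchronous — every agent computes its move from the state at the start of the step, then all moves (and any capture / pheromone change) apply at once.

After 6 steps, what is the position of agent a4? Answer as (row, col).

(1, 0)

t=1: a0@(2,0):P a1@(2,3):P a2@(2,1):R a3@(0,2):P a4@(0,0):P a5@(2,1):R
t=2: a0@(2,1):P a1@(2,2):P a3@(1,2):P a4@(1,0):P
t=3: (unchanged — steady state)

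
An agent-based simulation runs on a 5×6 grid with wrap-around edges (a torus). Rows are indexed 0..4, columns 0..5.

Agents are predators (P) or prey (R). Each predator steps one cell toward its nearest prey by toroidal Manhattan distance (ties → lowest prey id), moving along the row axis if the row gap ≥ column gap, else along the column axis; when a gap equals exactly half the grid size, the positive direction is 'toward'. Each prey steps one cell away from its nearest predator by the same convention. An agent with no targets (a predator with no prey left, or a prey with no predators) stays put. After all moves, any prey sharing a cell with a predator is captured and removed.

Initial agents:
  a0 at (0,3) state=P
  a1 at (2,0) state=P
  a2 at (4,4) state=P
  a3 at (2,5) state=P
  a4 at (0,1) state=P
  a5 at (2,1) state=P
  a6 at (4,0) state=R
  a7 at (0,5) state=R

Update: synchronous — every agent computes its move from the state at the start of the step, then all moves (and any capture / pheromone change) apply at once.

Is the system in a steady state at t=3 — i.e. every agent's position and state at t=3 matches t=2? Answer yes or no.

t=1: a0@(0,4):P a1@(3,0):P a2@(4,5):P a3@(1,5):P a4@(4,1):P a5@(3,1):P a6@(0,0):R a7@(0,0):R
t=2: a0@(0,5):P a1@(4,0):P a2@(0,5):P a3@(0,5):P a4@(0,1):P a5@(4,1):P
t=3: (unchanged — steady state)

yes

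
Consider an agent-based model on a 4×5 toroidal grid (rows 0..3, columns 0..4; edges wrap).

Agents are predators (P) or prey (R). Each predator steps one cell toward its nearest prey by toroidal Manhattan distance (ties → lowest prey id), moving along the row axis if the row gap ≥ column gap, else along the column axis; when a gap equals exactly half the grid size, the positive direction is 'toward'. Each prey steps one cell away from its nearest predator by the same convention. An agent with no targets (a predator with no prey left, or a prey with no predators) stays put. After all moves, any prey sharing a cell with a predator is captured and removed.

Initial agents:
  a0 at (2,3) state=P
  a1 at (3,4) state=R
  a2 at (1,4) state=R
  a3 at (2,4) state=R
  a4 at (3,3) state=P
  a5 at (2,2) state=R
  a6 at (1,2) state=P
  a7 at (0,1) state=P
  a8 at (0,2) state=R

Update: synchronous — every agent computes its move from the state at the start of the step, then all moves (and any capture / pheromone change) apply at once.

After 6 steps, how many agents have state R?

3

t=1: a0@(2,4):P a1@(3,0):R a2@(0,4):R a3@(2,0):R a4@(3,4):P a5@(2,1):R a6@(2,2):P a7@(0,2):P a8@(3,2):R
t=2: a0@(2,0):P a1@(3,1):R a2@(1,4):R a4@(3,0):P a6@(2,1):P a7@(3,2):P a8@(0,2):R
t=3: a0@(3,0):P a1@(3,2):R a2@(0,4):R a4@(3,1):P a6@(3,1):P a7@(3,1):P a8@(1,2):R
t=4: a0@(3,1):P a1@(3,3):R a2@(1,4):R a4@(3,2):P a6@(3,2):P a7@(3,2):P a8@(0,2):R
t=5: a0@(3,2):P a1@(3,4):R a2@(0,4):R a4@(3,3):P a6@(3,3):P a7@(3,3):P a8@(1,2):R
t=6: a0@(3,3):P a1@(3,0):R a2@(1,4):R a4@(3,4):P a6@(3,4):P a7@(3,4):P a8@(0,2):R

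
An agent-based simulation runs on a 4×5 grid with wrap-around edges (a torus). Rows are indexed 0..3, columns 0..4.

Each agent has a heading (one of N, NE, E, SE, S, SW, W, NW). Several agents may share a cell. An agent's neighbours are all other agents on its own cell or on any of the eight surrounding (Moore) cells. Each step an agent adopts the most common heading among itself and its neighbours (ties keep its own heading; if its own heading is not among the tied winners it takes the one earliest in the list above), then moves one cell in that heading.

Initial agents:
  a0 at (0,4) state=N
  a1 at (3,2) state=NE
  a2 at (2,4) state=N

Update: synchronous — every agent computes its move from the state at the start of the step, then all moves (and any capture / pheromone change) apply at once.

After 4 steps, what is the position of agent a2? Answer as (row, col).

(2, 4)

t=1: a0@(3,4):N a1@(2,3):NE a2@(1,4):N
t=2: a0@(2,4):N a1@(1,3):N a2@(0,4):N
t=3: a0@(1,4):N a1@(0,3):N a2@(3,4):N
t=4: a0@(0,4):N a1@(3,3):N a2@(2,4):N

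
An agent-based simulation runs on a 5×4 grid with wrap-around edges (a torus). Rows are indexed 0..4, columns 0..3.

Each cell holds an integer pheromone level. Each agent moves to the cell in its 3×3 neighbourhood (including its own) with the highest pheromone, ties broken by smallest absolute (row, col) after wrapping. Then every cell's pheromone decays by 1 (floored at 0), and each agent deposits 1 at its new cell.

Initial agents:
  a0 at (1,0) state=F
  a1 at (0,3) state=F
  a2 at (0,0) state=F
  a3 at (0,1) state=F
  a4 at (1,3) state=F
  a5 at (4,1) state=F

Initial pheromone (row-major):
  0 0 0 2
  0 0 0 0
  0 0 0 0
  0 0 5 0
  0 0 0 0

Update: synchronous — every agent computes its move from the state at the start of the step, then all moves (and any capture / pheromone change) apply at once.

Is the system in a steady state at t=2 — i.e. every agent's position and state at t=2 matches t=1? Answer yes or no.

no

t=1: a0@(0,3) a1@(0,3) a2@(0,3) a3@(0,0) a4@(0,3) a5@(3,2) | pheromone: 1 0 0 5 / 0 0 0 0 / 0 0 0 0 / 0 0 5 0 / 0 0 0 0
t=2: a0@(0,3) a1@(0,3) a2@(0,3) a3@(0,3) a4@(0,3) a5@(3,2) | pheromone: 0 0 0 9 / 0 0 0 0 / 0 0 0 0 / 0 0 5 0 / 0 0 0 0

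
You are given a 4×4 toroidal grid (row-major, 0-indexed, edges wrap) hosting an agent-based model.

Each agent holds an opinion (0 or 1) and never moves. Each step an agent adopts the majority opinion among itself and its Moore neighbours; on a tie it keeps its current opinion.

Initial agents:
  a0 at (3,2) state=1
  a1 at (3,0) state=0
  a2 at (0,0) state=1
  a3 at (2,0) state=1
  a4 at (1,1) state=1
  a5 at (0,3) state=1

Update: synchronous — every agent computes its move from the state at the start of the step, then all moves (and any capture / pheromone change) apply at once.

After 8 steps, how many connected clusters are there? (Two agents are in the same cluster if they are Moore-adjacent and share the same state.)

1

t=1: a0@(3,2):1 a1@(3,0):1 a2@(0,0):1 a3@(2,0):1 a4@(1,1):1 a5@(0,3):1
t=2: (unchanged — steady state)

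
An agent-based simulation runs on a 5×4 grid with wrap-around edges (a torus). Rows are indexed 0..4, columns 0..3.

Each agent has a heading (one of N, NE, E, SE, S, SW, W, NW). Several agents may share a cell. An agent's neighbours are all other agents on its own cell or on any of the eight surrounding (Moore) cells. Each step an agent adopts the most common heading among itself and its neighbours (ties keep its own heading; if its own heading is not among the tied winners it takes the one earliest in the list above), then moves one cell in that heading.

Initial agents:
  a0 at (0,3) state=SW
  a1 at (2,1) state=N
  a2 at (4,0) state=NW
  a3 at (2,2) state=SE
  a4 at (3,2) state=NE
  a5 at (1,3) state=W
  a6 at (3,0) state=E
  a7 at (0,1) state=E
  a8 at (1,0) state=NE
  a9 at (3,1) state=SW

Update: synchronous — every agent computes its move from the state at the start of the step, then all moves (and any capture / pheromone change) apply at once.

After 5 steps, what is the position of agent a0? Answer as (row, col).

t=1: a0@(1,2):SW a1@(1,2):NE a2@(4,1):E a3@(3,3):SE a4@(2,3):NE a5@(1,2):W a6@(3,1):E a7@(0,2):E a8@(0,1):NE a9@(4,0):SW
t=2: a0@(0,3):NE a1@(0,3):NE a2@(4,2):E a3@(4,0):SE a4@(1,0):NE a5@(0,3):NE a6@(3,2):E a7@(0,3):E a8@(4,2):NE a9@(4,1):E
t=3: a0@(4,0):NE a1@(4,0):NE a2@(4,3):E a3@(3,1):NE a4@(0,1):NE a5@(4,0):NE a6@(3,3):E a7@(4,0):NE a8@(3,3):NE a9@(4,2):E
t=4: a0@(3,1):NE a1@(3,1):NE a2@(3,0):NE a3@(2,2):NE a4@(4,2):NE a5@(3,1):NE a6@(2,0):NE a7@(3,1):NE a8@(2,0):NE a9@(4,3):E
t=5: a0@(2,2):NE a1@(2,2):NE a2@(2,1):NE a3@(1,3):NE a4@(3,3):NE a5@(2,2):NE a6@(1,1):NE a7@(2,2):NE a8@(1,1):NE a9@(3,0):NE

(2, 2)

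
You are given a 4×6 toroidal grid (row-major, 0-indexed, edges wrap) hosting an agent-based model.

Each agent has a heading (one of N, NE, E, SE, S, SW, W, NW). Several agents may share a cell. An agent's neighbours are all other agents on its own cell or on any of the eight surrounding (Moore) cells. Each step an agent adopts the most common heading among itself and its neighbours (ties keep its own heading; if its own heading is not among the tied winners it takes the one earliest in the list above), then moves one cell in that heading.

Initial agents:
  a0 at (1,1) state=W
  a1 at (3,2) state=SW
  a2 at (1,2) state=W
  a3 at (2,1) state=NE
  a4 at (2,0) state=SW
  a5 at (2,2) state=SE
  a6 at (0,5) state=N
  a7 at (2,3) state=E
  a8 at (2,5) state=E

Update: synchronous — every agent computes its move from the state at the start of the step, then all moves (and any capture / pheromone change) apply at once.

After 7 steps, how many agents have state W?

t=1: a0@(1,0):W a1@(0,1):SW a2@(1,1):W a3@(3,0):SW a4@(3,5):SW a5@(2,1):W a6@(3,5):N a7@(2,4):E a8@(2,0):E
t=2: a0@(1,5):W a1@(1,0):SW a2@(1,0):W a3@(0,5):SW a4@(0,4):SW a5@(2,0):W a6@(3,0):E a7@(2,5):E a8@(2,5):W
t=3: a0@(1,4):W a1@(1,5):W a2@(1,5):W a3@(1,4):SW a4@(1,3):SW a5@(2,5):W a6@(3,1):E a7@(2,4):W a8@(2,4):W
t=4: a0@(1,3):W a1@(1,4):W a2@(1,4):W a3@(1,3):W a4@(1,2):W a5@(2,4):W a6@(3,2):E a7@(2,3):W a8@(2,3):W
t=5: a0@(1,2):W a1@(1,3):W a2@(1,3):W a3@(1,2):W a4@(1,1):W a5@(2,3):W a6@(3,1):W a7@(2,2):W a8@(2,2):W
t=6: a0@(1,1):W a1@(1,2):W a2@(1,2):W a3@(1,1):W a4@(1,0):W a5@(2,2):W a6@(3,0):W a7@(2,1):W a8@(2,1):W
t=7: a0@(1,0):W a1@(1,1):W a2@(1,1):W a3@(1,0):W a4@(1,5):W a5@(2,1):W a6@(3,5):W a7@(2,0):W a8@(2,0):W

9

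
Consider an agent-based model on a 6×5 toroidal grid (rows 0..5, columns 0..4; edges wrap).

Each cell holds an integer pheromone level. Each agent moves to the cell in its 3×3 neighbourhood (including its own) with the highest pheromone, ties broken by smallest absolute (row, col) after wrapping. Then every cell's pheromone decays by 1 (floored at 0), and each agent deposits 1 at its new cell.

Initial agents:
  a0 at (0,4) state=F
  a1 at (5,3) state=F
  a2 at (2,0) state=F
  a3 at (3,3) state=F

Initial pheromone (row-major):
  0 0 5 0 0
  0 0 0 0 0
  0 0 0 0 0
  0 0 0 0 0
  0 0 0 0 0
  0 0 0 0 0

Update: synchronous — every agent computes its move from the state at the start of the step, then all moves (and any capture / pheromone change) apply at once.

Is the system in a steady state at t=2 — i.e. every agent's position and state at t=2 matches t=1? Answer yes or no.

t=1: a0@(0,0) a1@(0,2) a2@(1,0) a3@(2,2) | pheromone: 1 0 5 0 0 / 1 0 0 0 0 / 0 0 1 0 0 / 0 0 0 0 0 / 0 0 0 0 0 / 0 0 0 0 0
t=2: a0@(0,0) a1@(0,2) a2@(0,0) a3@(2,2) | pheromone: 2 0 5 0 0 / 0 0 0 0 0 / 0 0 1 0 0 / 0 0 0 0 0 / 0 0 0 0 0 / 0 0 0 0 0

no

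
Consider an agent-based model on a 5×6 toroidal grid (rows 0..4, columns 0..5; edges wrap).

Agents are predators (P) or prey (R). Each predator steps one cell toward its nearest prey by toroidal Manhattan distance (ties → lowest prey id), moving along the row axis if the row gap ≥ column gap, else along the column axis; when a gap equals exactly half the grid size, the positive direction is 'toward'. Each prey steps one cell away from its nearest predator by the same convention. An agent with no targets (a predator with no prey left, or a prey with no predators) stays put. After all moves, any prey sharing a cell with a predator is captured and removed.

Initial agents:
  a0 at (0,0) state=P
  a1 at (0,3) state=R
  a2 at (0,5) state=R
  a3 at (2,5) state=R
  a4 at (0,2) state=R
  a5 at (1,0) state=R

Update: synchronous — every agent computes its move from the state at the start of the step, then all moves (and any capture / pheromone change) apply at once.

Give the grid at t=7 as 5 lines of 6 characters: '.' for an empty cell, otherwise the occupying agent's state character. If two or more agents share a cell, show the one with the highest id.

..RRRP
......
..R...
......
......

t=1: a0@(0,5):P a1@(0,2):R a2@(0,4):R a3@(3,5):R a4@(0,3):R a5@(2,0):R
t=2: a0@(0,4):P a1@(0,1):R a2@(0,3):R a3@(2,5):R a4@(0,2):R a5@(3,0):R
t=3: a0@(0,3):P a1@(0,0):R a2@(0,2):R a3@(3,5):R a4@(0,1):R a5@(2,0):R
t=4: a0@(0,2):P a1@(0,5):R a2@(0,1):R a3@(2,5):R a4@(0,0):R a5@(2,5):R
t=5: a0@(0,1):P a1@(0,4):R a2@(0,0):R a3@(2,4):R a4@(0,5):R a5@(2,4):R
t=6: a0@(0,0):P a1@(0,3):R a2@(0,5):R a3@(2,3):R a4@(0,4):R a5@(2,3):R
t=7: a0@(0,5):P a1@(0,2):R a2@(0,4):R a3@(2,2):R a4@(0,3):R a5@(2,2):R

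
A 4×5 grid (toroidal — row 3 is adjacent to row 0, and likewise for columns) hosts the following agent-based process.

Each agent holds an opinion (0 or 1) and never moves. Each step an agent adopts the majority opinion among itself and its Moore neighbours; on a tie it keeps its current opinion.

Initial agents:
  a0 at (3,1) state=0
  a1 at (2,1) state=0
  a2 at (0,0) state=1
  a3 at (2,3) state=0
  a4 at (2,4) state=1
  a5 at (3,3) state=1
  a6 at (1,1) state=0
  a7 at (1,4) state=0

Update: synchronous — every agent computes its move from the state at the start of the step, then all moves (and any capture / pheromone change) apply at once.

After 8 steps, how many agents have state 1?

t=1: a0@(3,1):0 a1@(2,1):0 a2@(0,0):0 a3@(2,3):0 a4@(2,4):1 a5@(3,3):1 a6@(1,1):0 a7@(1,4):0
t=2: (unchanged — steady state)

2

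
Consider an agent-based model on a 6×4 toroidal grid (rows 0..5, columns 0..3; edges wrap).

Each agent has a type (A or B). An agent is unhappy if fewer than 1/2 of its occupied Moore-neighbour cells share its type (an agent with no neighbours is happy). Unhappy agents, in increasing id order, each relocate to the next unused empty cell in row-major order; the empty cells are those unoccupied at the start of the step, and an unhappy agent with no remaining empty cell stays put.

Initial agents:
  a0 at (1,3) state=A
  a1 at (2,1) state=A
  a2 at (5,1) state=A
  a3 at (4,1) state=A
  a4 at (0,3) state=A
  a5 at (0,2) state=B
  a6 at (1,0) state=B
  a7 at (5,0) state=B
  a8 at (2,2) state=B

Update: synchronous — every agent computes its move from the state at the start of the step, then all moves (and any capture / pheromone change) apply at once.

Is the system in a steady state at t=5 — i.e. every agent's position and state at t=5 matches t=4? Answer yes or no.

yes

t=1: a0@(0,0):A a1@(0,1):A a2@(1,1):A a3@(4,1):A a4@(1,2):A a5@(2,0):B a6@(2,3):B a7@(3,0):B a8@(3,1):B
t=2: a0@(0,0):A a1@(0,1):A a2@(1,1):A a3@(0,2):A a4@(1,2):A a5@(2,0):B a6@(2,3):B a7@(3,0):B a8@(3,1):B
t=3: (unchanged — steady state)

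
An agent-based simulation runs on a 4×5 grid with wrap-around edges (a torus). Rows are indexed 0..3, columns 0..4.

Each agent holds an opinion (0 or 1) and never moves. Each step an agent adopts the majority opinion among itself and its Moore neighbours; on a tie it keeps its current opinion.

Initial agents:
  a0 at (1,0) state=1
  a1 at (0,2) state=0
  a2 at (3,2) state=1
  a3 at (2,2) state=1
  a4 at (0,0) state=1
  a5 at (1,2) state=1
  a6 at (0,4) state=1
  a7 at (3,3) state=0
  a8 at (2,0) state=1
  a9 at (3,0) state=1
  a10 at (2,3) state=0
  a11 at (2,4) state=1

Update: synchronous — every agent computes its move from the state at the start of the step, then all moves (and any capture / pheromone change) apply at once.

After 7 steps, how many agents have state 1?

12

t=1: a0@(1,0):1 a1@(0,2):0 a2@(3,2):0 a3@(2,2):1 a4@(0,0):1 a5@(1,2):1 a6@(0,4):1 a7@(3,3):1 a8@(2,0):1 a9@(3,0):1 a10@(2,3):1 a11@(2,4):1
t=2: a0@(1,0):1 a1@(0,2):0 a2@(3,2):1 a3@(2,2):1 a4@(0,0):1 a5@(1,2):1 a6@(0,4):1 a7@(3,3):1 a8@(2,0):1 a9@(3,0):1 a10@(2,3):1 a11@(2,4):1
t=3: a0@(1,0):1 a1@(0,2):1 a2@(3,2):1 a3@(2,2):1 a4@(0,0):1 a5@(1,2):1 a6@(0,4):1 a7@(3,3):1 a8@(2,0):1 a9@(3,0):1 a10@(2,3):1 a11@(2,4):1
t=4: (unchanged — steady state)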